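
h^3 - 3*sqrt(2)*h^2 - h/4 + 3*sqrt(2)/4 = (h - 1/2)*(h + 1/2)*(h - 3*sqrt(2))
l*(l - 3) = l^2 - 3*l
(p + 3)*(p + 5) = p^2 + 8*p + 15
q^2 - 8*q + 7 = (q - 7)*(q - 1)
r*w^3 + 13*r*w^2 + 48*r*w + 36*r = (w + 6)^2*(r*w + r)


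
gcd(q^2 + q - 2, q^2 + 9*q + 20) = 1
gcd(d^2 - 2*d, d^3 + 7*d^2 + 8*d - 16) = 1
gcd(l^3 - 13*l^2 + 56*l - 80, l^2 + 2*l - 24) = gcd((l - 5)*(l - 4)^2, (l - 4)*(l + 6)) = l - 4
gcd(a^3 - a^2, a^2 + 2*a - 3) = a - 1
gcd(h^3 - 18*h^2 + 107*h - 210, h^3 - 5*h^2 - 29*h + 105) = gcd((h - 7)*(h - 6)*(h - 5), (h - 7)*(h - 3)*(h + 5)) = h - 7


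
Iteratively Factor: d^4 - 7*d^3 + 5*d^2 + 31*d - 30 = (d + 2)*(d^3 - 9*d^2 + 23*d - 15) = (d - 3)*(d + 2)*(d^2 - 6*d + 5) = (d - 5)*(d - 3)*(d + 2)*(d - 1)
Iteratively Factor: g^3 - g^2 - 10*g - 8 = (g + 1)*(g^2 - 2*g - 8) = (g + 1)*(g + 2)*(g - 4)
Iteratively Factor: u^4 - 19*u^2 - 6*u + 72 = (u - 4)*(u^3 + 4*u^2 - 3*u - 18) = (u - 4)*(u - 2)*(u^2 + 6*u + 9) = (u - 4)*(u - 2)*(u + 3)*(u + 3)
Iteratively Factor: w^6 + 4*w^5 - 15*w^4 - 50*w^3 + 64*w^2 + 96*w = (w + 4)*(w^5 - 15*w^3 + 10*w^2 + 24*w) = (w - 3)*(w + 4)*(w^4 + 3*w^3 - 6*w^2 - 8*w) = (w - 3)*(w - 2)*(w + 4)*(w^3 + 5*w^2 + 4*w) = w*(w - 3)*(w - 2)*(w + 4)*(w^2 + 5*w + 4) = w*(w - 3)*(w - 2)*(w + 1)*(w + 4)*(w + 4)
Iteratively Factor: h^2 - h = (h)*(h - 1)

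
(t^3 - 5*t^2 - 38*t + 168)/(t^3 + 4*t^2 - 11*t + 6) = (t^2 - 11*t + 28)/(t^2 - 2*t + 1)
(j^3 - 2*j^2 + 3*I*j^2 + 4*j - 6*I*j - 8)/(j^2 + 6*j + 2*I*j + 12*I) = (j^3 + j^2*(-2 + 3*I) + j*(4 - 6*I) - 8)/(j^2 + j*(6 + 2*I) + 12*I)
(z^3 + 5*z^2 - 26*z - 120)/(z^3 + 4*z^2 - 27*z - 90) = (z + 4)/(z + 3)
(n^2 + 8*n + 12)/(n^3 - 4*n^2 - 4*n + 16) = (n + 6)/(n^2 - 6*n + 8)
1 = 1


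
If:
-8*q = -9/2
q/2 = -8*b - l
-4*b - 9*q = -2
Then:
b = -49/64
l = 187/32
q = 9/16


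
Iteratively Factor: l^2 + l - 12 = (l + 4)*(l - 3)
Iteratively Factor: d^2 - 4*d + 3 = (d - 1)*(d - 3)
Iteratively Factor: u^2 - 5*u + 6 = (u - 2)*(u - 3)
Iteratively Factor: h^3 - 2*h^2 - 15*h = (h + 3)*(h^2 - 5*h) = (h - 5)*(h + 3)*(h)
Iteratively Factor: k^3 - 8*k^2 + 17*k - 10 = (k - 5)*(k^2 - 3*k + 2) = (k - 5)*(k - 1)*(k - 2)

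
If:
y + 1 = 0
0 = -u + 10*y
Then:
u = -10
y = -1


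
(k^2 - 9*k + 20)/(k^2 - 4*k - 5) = (k - 4)/(k + 1)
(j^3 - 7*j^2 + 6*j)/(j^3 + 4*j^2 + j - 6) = j*(j - 6)/(j^2 + 5*j + 6)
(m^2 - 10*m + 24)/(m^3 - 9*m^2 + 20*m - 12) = (m - 4)/(m^2 - 3*m + 2)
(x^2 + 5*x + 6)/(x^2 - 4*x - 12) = (x + 3)/(x - 6)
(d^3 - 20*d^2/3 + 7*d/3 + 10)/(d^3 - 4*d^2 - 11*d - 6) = (d - 5/3)/(d + 1)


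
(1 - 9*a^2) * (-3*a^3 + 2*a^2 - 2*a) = 27*a^5 - 18*a^4 + 15*a^3 + 2*a^2 - 2*a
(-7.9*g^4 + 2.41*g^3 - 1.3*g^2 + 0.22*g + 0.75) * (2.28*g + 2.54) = -18.012*g^5 - 14.5712*g^4 + 3.1574*g^3 - 2.8004*g^2 + 2.2688*g + 1.905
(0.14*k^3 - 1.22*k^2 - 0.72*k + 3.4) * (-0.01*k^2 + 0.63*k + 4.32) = -0.0014*k^5 + 0.1004*k^4 - 0.1566*k^3 - 5.758*k^2 - 0.9684*k + 14.688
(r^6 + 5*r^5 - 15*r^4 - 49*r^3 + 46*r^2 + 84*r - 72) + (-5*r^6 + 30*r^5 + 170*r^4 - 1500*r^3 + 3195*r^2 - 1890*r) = -4*r^6 + 35*r^5 + 155*r^4 - 1549*r^3 + 3241*r^2 - 1806*r - 72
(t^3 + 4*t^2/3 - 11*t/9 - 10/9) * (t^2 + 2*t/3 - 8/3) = t^5 + 2*t^4 - 3*t^3 - 148*t^2/27 + 68*t/27 + 80/27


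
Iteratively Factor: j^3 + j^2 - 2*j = (j + 2)*(j^2 - j) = (j - 1)*(j + 2)*(j)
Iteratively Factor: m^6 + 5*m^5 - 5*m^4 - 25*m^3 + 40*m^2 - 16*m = (m)*(m^5 + 5*m^4 - 5*m^3 - 25*m^2 + 40*m - 16) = m*(m - 1)*(m^4 + 6*m^3 + m^2 - 24*m + 16) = m*(m - 1)^2*(m^3 + 7*m^2 + 8*m - 16) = m*(m - 1)^2*(m + 4)*(m^2 + 3*m - 4) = m*(m - 1)^2*(m + 4)^2*(m - 1)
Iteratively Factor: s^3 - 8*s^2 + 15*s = (s)*(s^2 - 8*s + 15) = s*(s - 3)*(s - 5)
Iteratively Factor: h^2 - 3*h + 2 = (h - 1)*(h - 2)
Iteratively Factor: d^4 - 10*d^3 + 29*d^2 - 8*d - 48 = (d - 4)*(d^3 - 6*d^2 + 5*d + 12) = (d - 4)*(d - 3)*(d^2 - 3*d - 4) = (d - 4)^2*(d - 3)*(d + 1)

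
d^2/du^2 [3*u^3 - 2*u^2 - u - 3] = 18*u - 4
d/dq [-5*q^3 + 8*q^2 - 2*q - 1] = -15*q^2 + 16*q - 2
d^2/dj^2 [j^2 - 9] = 2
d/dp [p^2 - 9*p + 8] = 2*p - 9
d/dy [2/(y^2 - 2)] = -4*y/(y^2 - 2)^2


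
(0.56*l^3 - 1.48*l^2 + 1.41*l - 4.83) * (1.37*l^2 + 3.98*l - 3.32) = 0.7672*l^5 + 0.2012*l^4 - 5.8179*l^3 + 3.9083*l^2 - 23.9046*l + 16.0356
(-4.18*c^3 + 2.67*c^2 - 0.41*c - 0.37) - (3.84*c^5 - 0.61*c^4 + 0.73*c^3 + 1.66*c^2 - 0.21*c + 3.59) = -3.84*c^5 + 0.61*c^4 - 4.91*c^3 + 1.01*c^2 - 0.2*c - 3.96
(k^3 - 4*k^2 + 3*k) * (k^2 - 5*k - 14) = k^5 - 9*k^4 + 9*k^3 + 41*k^2 - 42*k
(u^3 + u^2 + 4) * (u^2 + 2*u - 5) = u^5 + 3*u^4 - 3*u^3 - u^2 + 8*u - 20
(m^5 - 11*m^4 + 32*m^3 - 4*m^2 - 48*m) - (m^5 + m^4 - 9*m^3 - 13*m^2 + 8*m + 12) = -12*m^4 + 41*m^3 + 9*m^2 - 56*m - 12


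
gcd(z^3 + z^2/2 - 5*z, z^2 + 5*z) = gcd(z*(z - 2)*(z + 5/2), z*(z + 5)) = z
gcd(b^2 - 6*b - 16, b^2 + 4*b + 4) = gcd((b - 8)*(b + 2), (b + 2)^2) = b + 2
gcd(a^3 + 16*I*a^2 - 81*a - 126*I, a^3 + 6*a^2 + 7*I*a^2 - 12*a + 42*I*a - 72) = a + 3*I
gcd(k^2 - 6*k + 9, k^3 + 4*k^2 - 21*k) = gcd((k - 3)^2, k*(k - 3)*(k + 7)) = k - 3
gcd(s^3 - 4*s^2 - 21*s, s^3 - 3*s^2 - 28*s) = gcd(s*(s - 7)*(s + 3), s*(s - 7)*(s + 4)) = s^2 - 7*s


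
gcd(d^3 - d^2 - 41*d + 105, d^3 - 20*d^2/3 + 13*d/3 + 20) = d^2 - 8*d + 15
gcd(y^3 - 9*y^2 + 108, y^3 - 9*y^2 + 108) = y^3 - 9*y^2 + 108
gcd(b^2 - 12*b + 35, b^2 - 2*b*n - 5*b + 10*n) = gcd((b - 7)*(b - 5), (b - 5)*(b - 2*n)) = b - 5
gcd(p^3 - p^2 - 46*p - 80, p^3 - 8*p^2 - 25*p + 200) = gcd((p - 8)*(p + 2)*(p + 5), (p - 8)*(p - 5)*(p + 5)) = p^2 - 3*p - 40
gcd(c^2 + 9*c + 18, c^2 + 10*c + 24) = c + 6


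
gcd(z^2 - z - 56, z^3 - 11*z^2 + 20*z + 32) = z - 8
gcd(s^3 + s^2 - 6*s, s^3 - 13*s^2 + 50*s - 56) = s - 2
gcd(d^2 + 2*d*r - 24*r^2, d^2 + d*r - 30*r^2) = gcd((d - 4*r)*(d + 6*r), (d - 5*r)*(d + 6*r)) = d + 6*r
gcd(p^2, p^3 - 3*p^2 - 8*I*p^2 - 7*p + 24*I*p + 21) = 1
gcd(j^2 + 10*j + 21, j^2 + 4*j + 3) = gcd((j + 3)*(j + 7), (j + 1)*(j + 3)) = j + 3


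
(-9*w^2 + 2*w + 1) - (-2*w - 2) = -9*w^2 + 4*w + 3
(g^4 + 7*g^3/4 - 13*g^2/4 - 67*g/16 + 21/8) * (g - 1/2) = g^5 + 5*g^4/4 - 33*g^3/8 - 41*g^2/16 + 151*g/32 - 21/16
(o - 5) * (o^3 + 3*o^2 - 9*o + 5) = o^4 - 2*o^3 - 24*o^2 + 50*o - 25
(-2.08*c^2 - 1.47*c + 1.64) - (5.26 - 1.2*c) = -2.08*c^2 - 0.27*c - 3.62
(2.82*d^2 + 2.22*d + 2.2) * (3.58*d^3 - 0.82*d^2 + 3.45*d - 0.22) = 10.0956*d^5 + 5.6352*d^4 + 15.7846*d^3 + 5.2346*d^2 + 7.1016*d - 0.484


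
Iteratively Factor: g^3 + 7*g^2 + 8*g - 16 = (g - 1)*(g^2 + 8*g + 16) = (g - 1)*(g + 4)*(g + 4)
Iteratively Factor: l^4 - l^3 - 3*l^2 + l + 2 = (l + 1)*(l^3 - 2*l^2 - l + 2) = (l - 1)*(l + 1)*(l^2 - l - 2) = (l - 1)*(l + 1)^2*(l - 2)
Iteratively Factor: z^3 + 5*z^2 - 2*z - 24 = (z + 3)*(z^2 + 2*z - 8) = (z - 2)*(z + 3)*(z + 4)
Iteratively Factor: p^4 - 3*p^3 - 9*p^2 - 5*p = (p + 1)*(p^3 - 4*p^2 - 5*p) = (p + 1)^2*(p^2 - 5*p) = (p - 5)*(p + 1)^2*(p)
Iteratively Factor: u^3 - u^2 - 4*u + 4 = (u - 2)*(u^2 + u - 2) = (u - 2)*(u + 2)*(u - 1)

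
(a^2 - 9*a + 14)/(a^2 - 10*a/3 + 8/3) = 3*(a - 7)/(3*a - 4)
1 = 1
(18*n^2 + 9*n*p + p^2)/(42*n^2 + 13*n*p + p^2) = (3*n + p)/(7*n + p)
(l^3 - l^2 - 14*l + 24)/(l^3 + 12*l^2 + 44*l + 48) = (l^2 - 5*l + 6)/(l^2 + 8*l + 12)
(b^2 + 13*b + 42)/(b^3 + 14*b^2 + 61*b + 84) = (b + 6)/(b^2 + 7*b + 12)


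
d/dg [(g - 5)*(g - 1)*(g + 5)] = 3*g^2 - 2*g - 25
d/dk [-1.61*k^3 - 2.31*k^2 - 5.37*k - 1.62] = -4.83*k^2 - 4.62*k - 5.37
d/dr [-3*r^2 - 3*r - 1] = -6*r - 3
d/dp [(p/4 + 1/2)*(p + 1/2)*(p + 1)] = 3*p^2/4 + 7*p/4 + 7/8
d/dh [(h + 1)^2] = 2*h + 2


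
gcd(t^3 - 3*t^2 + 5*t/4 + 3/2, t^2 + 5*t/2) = 1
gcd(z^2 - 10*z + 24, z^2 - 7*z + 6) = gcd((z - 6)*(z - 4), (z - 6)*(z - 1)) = z - 6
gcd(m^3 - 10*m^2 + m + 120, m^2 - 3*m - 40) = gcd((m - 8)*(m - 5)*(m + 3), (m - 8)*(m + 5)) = m - 8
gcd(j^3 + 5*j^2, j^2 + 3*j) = j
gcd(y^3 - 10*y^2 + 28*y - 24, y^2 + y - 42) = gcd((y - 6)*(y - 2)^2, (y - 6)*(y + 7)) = y - 6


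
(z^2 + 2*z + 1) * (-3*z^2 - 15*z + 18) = -3*z^4 - 21*z^3 - 15*z^2 + 21*z + 18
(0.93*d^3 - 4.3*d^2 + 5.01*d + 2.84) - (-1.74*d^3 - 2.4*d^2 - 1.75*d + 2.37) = 2.67*d^3 - 1.9*d^2 + 6.76*d + 0.47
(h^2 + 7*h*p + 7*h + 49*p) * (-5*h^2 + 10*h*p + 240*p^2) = -5*h^4 - 25*h^3*p - 35*h^3 + 310*h^2*p^2 - 175*h^2*p + 1680*h*p^3 + 2170*h*p^2 + 11760*p^3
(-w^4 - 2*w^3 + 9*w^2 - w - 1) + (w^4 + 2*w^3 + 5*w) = 9*w^2 + 4*w - 1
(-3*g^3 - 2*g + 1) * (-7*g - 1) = 21*g^4 + 3*g^3 + 14*g^2 - 5*g - 1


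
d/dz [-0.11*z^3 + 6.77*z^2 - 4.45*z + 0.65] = -0.33*z^2 + 13.54*z - 4.45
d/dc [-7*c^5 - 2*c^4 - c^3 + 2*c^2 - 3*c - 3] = -35*c^4 - 8*c^3 - 3*c^2 + 4*c - 3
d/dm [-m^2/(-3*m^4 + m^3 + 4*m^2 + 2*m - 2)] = m*(-6*m^4 + m^3 - 2*m + 4)/(9*m^8 - 6*m^7 - 23*m^6 - 4*m^5 + 32*m^4 + 12*m^3 - 12*m^2 - 8*m + 4)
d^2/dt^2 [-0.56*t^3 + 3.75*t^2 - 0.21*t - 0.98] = 7.5 - 3.36*t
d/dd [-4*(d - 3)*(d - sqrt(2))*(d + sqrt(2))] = -12*d^2 + 24*d + 8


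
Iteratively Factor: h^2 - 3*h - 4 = (h + 1)*(h - 4)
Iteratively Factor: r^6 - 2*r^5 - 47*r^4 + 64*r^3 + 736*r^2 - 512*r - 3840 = (r - 4)*(r^5 + 2*r^4 - 39*r^3 - 92*r^2 + 368*r + 960) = (r - 5)*(r - 4)*(r^4 + 7*r^3 - 4*r^2 - 112*r - 192) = (r - 5)*(r - 4)^2*(r^3 + 11*r^2 + 40*r + 48) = (r - 5)*(r - 4)^2*(r + 3)*(r^2 + 8*r + 16) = (r - 5)*(r - 4)^2*(r + 3)*(r + 4)*(r + 4)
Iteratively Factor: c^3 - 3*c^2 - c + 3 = (c - 1)*(c^2 - 2*c - 3) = (c - 3)*(c - 1)*(c + 1)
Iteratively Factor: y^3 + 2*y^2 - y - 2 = (y + 2)*(y^2 - 1) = (y - 1)*(y + 2)*(y + 1)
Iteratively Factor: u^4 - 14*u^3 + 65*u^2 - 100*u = (u - 5)*(u^3 - 9*u^2 + 20*u) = (u - 5)*(u - 4)*(u^2 - 5*u) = u*(u - 5)*(u - 4)*(u - 5)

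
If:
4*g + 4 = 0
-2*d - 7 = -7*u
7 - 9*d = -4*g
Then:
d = 1/3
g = -1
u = 23/21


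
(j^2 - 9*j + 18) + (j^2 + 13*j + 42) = 2*j^2 + 4*j + 60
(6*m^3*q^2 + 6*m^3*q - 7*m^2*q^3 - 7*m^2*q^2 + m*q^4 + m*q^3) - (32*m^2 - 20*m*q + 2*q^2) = 6*m^3*q^2 + 6*m^3*q - 7*m^2*q^3 - 7*m^2*q^2 - 32*m^2 + m*q^4 + m*q^3 + 20*m*q - 2*q^2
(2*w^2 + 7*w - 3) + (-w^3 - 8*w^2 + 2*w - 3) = -w^3 - 6*w^2 + 9*w - 6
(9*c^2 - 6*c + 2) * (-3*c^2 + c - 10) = -27*c^4 + 27*c^3 - 102*c^2 + 62*c - 20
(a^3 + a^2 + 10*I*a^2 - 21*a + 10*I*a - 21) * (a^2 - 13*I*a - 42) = a^5 + a^4 - 3*I*a^4 + 67*a^3 - 3*I*a^3 + 67*a^2 - 147*I*a^2 + 882*a - 147*I*a + 882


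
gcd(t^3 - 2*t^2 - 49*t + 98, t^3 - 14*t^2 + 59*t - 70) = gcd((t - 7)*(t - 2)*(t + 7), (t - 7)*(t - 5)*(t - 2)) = t^2 - 9*t + 14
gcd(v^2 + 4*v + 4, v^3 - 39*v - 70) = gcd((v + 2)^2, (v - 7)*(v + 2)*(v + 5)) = v + 2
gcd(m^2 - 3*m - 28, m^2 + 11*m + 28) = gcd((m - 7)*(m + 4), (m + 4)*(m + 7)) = m + 4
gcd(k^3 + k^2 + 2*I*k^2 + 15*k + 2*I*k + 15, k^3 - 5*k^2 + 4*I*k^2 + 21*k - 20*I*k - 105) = k - 3*I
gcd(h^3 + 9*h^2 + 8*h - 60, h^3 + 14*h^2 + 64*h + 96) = h + 6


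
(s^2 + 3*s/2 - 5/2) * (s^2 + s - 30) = s^4 + 5*s^3/2 - 31*s^2 - 95*s/2 + 75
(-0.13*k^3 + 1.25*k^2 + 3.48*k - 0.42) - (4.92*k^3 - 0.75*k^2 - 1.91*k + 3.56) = -5.05*k^3 + 2.0*k^2 + 5.39*k - 3.98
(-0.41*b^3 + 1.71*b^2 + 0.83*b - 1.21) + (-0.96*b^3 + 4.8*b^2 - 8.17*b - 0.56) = -1.37*b^3 + 6.51*b^2 - 7.34*b - 1.77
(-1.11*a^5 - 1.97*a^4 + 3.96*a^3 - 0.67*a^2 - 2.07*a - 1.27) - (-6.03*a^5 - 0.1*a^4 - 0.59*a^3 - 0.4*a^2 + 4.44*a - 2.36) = 4.92*a^5 - 1.87*a^4 + 4.55*a^3 - 0.27*a^2 - 6.51*a + 1.09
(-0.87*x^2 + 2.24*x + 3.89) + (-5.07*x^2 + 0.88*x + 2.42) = -5.94*x^2 + 3.12*x + 6.31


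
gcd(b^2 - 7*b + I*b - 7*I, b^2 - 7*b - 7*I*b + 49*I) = b - 7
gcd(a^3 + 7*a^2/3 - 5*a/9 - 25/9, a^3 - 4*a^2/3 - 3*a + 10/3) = a^2 + 2*a/3 - 5/3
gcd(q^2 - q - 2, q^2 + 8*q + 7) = q + 1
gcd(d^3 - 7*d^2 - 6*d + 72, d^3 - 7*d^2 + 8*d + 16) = d - 4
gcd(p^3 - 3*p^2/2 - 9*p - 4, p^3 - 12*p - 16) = p^2 - 2*p - 8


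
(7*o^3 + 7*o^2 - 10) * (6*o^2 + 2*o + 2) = 42*o^5 + 56*o^4 + 28*o^3 - 46*o^2 - 20*o - 20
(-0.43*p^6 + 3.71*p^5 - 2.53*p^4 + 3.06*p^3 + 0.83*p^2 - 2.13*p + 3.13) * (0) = 0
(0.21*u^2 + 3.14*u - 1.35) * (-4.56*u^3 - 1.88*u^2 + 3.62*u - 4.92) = -0.9576*u^5 - 14.7132*u^4 + 1.013*u^3 + 12.8716*u^2 - 20.3358*u + 6.642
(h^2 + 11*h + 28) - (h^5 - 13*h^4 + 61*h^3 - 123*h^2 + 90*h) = -h^5 + 13*h^4 - 61*h^3 + 124*h^2 - 79*h + 28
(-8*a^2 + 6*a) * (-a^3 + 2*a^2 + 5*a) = 8*a^5 - 22*a^4 - 28*a^3 + 30*a^2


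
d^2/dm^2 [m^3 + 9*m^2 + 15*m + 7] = 6*m + 18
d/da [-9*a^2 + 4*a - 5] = 4 - 18*a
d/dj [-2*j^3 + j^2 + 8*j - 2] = -6*j^2 + 2*j + 8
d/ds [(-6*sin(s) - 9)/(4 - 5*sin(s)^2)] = 6*(-15*sin(s) + 5*cos(s)^2 - 9)*cos(s)/(5*sin(s)^2 - 4)^2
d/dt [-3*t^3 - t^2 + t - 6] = -9*t^2 - 2*t + 1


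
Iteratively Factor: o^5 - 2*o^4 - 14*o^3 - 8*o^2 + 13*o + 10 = (o - 1)*(o^4 - o^3 - 15*o^2 - 23*o - 10) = (o - 1)*(o + 2)*(o^3 - 3*o^2 - 9*o - 5) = (o - 1)*(o + 1)*(o + 2)*(o^2 - 4*o - 5) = (o - 5)*(o - 1)*(o + 1)*(o + 2)*(o + 1)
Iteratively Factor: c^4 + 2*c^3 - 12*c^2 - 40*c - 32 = (c + 2)*(c^3 - 12*c - 16) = (c + 2)^2*(c^2 - 2*c - 8) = (c + 2)^3*(c - 4)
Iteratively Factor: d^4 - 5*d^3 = (d)*(d^3 - 5*d^2) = d^2*(d^2 - 5*d) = d^2*(d - 5)*(d)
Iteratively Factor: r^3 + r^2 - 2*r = (r + 2)*(r^2 - r) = r*(r + 2)*(r - 1)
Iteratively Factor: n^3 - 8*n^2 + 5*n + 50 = (n - 5)*(n^2 - 3*n - 10) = (n - 5)^2*(n + 2)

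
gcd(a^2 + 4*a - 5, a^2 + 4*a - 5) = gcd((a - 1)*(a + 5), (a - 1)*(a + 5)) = a^2 + 4*a - 5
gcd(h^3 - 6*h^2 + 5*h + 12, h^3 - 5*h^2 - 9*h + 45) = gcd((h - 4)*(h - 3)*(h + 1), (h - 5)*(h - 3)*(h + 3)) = h - 3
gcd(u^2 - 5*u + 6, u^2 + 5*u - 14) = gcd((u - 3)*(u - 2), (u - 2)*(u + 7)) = u - 2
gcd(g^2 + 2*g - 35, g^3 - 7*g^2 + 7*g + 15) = g - 5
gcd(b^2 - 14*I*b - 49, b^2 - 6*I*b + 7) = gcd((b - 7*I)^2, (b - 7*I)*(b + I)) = b - 7*I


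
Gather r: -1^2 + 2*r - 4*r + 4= 3 - 2*r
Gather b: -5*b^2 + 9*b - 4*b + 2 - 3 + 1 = -5*b^2 + 5*b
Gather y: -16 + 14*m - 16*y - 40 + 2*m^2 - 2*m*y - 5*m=2*m^2 + 9*m + y*(-2*m - 16) - 56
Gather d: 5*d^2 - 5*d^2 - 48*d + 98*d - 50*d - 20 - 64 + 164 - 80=0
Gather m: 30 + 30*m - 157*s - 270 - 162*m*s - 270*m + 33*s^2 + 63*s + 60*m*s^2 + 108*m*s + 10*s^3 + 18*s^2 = m*(60*s^2 - 54*s - 240) + 10*s^3 + 51*s^2 - 94*s - 240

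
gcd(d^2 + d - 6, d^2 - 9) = d + 3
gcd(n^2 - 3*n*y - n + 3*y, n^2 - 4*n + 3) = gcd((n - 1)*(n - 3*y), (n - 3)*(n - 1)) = n - 1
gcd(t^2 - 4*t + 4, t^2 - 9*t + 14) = t - 2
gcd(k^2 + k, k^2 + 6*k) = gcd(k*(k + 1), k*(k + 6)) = k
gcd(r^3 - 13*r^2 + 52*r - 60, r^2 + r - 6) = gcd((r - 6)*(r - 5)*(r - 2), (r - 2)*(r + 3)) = r - 2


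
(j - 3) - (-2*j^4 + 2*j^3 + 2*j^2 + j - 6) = 2*j^4 - 2*j^3 - 2*j^2 + 3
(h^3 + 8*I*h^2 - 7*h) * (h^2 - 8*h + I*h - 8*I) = h^5 - 8*h^4 + 9*I*h^4 - 15*h^3 - 72*I*h^3 + 120*h^2 - 7*I*h^2 + 56*I*h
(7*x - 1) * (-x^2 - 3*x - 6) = -7*x^3 - 20*x^2 - 39*x + 6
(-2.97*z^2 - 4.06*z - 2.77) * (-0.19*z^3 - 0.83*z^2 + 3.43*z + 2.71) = 0.5643*z^5 + 3.2365*z^4 - 6.291*z^3 - 19.6754*z^2 - 20.5037*z - 7.5067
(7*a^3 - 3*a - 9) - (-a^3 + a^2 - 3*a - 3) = 8*a^3 - a^2 - 6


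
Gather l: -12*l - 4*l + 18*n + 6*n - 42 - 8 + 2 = -16*l + 24*n - 48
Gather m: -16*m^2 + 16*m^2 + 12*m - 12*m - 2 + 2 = 0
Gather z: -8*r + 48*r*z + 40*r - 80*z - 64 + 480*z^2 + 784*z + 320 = 32*r + 480*z^2 + z*(48*r + 704) + 256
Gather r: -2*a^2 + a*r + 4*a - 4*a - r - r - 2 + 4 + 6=-2*a^2 + r*(a - 2) + 8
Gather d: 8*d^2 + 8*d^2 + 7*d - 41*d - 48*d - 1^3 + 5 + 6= 16*d^2 - 82*d + 10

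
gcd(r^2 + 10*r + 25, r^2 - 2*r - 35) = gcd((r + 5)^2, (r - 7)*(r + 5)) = r + 5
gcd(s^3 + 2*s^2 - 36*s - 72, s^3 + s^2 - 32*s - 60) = s^2 - 4*s - 12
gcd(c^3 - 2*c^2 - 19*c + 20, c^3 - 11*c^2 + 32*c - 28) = 1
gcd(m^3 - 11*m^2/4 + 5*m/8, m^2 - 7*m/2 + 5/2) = m - 5/2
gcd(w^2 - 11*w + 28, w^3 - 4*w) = 1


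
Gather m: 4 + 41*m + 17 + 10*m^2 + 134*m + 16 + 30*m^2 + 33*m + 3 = 40*m^2 + 208*m + 40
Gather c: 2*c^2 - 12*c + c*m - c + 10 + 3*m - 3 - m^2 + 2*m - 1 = 2*c^2 + c*(m - 13) - m^2 + 5*m + 6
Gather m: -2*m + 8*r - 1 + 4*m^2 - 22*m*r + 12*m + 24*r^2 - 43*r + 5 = 4*m^2 + m*(10 - 22*r) + 24*r^2 - 35*r + 4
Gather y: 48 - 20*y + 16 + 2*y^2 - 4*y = 2*y^2 - 24*y + 64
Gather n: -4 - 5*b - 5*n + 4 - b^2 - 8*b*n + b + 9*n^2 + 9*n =-b^2 - 4*b + 9*n^2 + n*(4 - 8*b)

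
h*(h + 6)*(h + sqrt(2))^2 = h^4 + 2*sqrt(2)*h^3 + 6*h^3 + 2*h^2 + 12*sqrt(2)*h^2 + 12*h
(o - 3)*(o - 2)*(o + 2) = o^3 - 3*o^2 - 4*o + 12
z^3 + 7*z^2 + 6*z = z*(z + 1)*(z + 6)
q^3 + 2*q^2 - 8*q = q*(q - 2)*(q + 4)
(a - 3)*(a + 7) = a^2 + 4*a - 21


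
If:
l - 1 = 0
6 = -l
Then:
No Solution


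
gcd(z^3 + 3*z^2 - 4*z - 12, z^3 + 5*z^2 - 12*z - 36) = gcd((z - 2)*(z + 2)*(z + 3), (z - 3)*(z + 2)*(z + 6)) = z + 2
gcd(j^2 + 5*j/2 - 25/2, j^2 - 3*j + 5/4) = j - 5/2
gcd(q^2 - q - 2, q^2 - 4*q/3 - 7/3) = q + 1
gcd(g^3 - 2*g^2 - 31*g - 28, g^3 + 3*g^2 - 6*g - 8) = g^2 + 5*g + 4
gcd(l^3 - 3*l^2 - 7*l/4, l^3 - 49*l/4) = l^2 - 7*l/2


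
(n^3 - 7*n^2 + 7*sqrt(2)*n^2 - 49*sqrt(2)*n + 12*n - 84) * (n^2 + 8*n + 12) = n^5 + n^4 + 7*sqrt(2)*n^4 - 32*n^3 + 7*sqrt(2)*n^3 - 308*sqrt(2)*n^2 - 72*n^2 - 588*sqrt(2)*n - 528*n - 1008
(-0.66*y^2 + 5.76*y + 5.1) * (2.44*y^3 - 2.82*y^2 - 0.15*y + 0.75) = -1.6104*y^5 + 15.9156*y^4 - 3.7002*y^3 - 15.741*y^2 + 3.555*y + 3.825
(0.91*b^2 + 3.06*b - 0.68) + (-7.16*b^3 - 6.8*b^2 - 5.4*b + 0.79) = -7.16*b^3 - 5.89*b^2 - 2.34*b + 0.11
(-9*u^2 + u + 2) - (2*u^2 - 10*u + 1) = -11*u^2 + 11*u + 1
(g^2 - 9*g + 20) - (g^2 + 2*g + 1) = 19 - 11*g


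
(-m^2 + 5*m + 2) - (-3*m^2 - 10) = 2*m^2 + 5*m + 12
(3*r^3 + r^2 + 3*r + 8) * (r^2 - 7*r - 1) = 3*r^5 - 20*r^4 - 7*r^3 - 14*r^2 - 59*r - 8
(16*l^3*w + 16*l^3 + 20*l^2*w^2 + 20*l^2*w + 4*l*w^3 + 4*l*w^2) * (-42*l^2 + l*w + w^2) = -672*l^5*w - 672*l^5 - 824*l^4*w^2 - 824*l^4*w - 132*l^3*w^3 - 132*l^3*w^2 + 24*l^2*w^4 + 24*l^2*w^3 + 4*l*w^5 + 4*l*w^4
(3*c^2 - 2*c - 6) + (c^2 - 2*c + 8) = 4*c^2 - 4*c + 2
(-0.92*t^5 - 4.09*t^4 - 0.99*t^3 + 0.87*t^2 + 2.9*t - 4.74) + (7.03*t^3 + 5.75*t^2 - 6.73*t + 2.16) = -0.92*t^5 - 4.09*t^4 + 6.04*t^3 + 6.62*t^2 - 3.83*t - 2.58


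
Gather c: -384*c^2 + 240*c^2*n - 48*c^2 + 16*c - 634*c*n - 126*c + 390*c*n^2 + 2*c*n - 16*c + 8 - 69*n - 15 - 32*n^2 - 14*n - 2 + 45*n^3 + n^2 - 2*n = c^2*(240*n - 432) + c*(390*n^2 - 632*n - 126) + 45*n^3 - 31*n^2 - 85*n - 9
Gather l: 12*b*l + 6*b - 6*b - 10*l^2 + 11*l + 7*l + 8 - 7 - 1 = -10*l^2 + l*(12*b + 18)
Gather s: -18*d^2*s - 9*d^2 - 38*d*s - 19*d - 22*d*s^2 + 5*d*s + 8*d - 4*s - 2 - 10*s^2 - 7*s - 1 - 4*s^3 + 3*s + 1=-9*d^2 - 11*d - 4*s^3 + s^2*(-22*d - 10) + s*(-18*d^2 - 33*d - 8) - 2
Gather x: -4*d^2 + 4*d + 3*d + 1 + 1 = -4*d^2 + 7*d + 2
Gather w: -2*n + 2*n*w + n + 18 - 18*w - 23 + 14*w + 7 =-n + w*(2*n - 4) + 2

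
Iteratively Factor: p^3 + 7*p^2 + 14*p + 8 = (p + 1)*(p^2 + 6*p + 8) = (p + 1)*(p + 2)*(p + 4)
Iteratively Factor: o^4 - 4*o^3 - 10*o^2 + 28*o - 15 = (o + 3)*(o^3 - 7*o^2 + 11*o - 5) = (o - 1)*(o + 3)*(o^2 - 6*o + 5) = (o - 5)*(o - 1)*(o + 3)*(o - 1)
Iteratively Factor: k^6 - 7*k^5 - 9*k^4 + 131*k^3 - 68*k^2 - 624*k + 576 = (k + 3)*(k^5 - 10*k^4 + 21*k^3 + 68*k^2 - 272*k + 192) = (k - 1)*(k + 3)*(k^4 - 9*k^3 + 12*k^2 + 80*k - 192) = (k - 4)*(k - 1)*(k + 3)*(k^3 - 5*k^2 - 8*k + 48) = (k - 4)*(k - 1)*(k + 3)^2*(k^2 - 8*k + 16) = (k - 4)^2*(k - 1)*(k + 3)^2*(k - 4)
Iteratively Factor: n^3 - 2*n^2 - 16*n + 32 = (n - 4)*(n^2 + 2*n - 8) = (n - 4)*(n + 4)*(n - 2)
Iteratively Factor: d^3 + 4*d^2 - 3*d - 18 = (d - 2)*(d^2 + 6*d + 9) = (d - 2)*(d + 3)*(d + 3)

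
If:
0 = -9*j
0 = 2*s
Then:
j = 0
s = 0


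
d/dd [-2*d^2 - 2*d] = -4*d - 2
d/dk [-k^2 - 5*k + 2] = -2*k - 5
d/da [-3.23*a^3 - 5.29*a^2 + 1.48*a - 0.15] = -9.69*a^2 - 10.58*a + 1.48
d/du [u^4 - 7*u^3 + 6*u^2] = u*(4*u^2 - 21*u + 12)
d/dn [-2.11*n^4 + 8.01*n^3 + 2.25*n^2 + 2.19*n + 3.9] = -8.44*n^3 + 24.03*n^2 + 4.5*n + 2.19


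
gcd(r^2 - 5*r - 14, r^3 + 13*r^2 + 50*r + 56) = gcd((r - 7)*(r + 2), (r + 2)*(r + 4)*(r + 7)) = r + 2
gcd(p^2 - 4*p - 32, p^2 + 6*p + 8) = p + 4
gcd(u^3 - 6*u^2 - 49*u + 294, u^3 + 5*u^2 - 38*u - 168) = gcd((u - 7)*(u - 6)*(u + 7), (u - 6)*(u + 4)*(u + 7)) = u^2 + u - 42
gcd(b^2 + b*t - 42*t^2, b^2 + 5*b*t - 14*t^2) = b + 7*t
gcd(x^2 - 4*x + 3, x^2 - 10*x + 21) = x - 3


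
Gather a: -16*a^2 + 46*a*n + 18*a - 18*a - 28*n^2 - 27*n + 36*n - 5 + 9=-16*a^2 + 46*a*n - 28*n^2 + 9*n + 4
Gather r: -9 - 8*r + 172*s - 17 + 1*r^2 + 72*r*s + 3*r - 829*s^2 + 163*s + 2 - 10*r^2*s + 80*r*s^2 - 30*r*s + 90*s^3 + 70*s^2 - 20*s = r^2*(1 - 10*s) + r*(80*s^2 + 42*s - 5) + 90*s^3 - 759*s^2 + 315*s - 24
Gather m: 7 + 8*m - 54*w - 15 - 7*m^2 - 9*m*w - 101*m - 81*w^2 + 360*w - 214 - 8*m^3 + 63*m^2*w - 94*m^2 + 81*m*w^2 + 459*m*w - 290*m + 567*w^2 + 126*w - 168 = -8*m^3 + m^2*(63*w - 101) + m*(81*w^2 + 450*w - 383) + 486*w^2 + 432*w - 390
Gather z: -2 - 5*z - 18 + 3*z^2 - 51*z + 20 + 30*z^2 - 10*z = 33*z^2 - 66*z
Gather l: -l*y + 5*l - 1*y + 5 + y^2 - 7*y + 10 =l*(5 - y) + y^2 - 8*y + 15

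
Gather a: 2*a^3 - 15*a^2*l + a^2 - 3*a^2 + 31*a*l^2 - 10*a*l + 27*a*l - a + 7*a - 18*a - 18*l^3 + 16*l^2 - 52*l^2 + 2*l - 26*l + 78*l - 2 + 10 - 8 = 2*a^3 + a^2*(-15*l - 2) + a*(31*l^2 + 17*l - 12) - 18*l^3 - 36*l^2 + 54*l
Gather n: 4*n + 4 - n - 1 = 3*n + 3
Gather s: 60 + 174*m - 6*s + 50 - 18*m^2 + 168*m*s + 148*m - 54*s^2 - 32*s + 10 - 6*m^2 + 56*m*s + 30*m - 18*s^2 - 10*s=-24*m^2 + 352*m - 72*s^2 + s*(224*m - 48) + 120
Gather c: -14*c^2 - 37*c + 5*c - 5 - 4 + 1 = -14*c^2 - 32*c - 8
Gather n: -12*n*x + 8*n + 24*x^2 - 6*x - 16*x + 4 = n*(8 - 12*x) + 24*x^2 - 22*x + 4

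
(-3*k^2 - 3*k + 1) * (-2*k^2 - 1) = 6*k^4 + 6*k^3 + k^2 + 3*k - 1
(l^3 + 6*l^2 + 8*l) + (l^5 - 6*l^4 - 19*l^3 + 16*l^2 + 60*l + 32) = l^5 - 6*l^4 - 18*l^3 + 22*l^2 + 68*l + 32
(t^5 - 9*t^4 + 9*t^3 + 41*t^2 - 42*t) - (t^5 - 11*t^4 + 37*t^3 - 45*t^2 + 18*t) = 2*t^4 - 28*t^3 + 86*t^2 - 60*t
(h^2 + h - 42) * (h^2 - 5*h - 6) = h^4 - 4*h^3 - 53*h^2 + 204*h + 252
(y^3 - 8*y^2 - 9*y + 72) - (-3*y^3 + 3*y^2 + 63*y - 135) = 4*y^3 - 11*y^2 - 72*y + 207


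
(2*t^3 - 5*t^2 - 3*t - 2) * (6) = 12*t^3 - 30*t^2 - 18*t - 12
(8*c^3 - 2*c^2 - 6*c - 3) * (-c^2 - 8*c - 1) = -8*c^5 - 62*c^4 + 14*c^3 + 53*c^2 + 30*c + 3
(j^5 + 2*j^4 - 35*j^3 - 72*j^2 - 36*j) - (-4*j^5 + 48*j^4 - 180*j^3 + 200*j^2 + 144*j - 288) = 5*j^5 - 46*j^4 + 145*j^3 - 272*j^2 - 180*j + 288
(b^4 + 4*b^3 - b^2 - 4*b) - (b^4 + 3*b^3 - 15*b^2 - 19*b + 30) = b^3 + 14*b^2 + 15*b - 30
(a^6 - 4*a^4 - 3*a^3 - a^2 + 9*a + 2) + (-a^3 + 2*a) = a^6 - 4*a^4 - 4*a^3 - a^2 + 11*a + 2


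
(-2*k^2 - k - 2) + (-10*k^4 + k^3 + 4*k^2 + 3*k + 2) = -10*k^4 + k^3 + 2*k^2 + 2*k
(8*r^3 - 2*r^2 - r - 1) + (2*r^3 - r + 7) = 10*r^3 - 2*r^2 - 2*r + 6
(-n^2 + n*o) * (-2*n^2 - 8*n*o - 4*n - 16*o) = 2*n^4 + 6*n^3*o + 4*n^3 - 8*n^2*o^2 + 12*n^2*o - 16*n*o^2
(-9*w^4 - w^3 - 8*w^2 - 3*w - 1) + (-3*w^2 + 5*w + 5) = -9*w^4 - w^3 - 11*w^2 + 2*w + 4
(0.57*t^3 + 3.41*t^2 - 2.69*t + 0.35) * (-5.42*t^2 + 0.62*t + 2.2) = -3.0894*t^5 - 18.1288*t^4 + 17.948*t^3 + 3.9372*t^2 - 5.701*t + 0.77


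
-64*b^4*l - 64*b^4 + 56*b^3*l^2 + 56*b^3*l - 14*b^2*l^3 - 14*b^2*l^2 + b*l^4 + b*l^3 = (-8*b + l)*(-4*b + l)*(-2*b + l)*(b*l + b)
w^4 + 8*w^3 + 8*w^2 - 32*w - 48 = (w - 2)*(w + 2)^2*(w + 6)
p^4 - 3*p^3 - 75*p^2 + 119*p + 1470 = (p - 7)^2*(p + 5)*(p + 6)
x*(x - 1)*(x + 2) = x^3 + x^2 - 2*x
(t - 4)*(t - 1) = t^2 - 5*t + 4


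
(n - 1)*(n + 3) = n^2 + 2*n - 3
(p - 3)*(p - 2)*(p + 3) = p^3 - 2*p^2 - 9*p + 18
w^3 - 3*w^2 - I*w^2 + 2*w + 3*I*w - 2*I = (w - 2)*(w - 1)*(w - I)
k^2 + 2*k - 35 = (k - 5)*(k + 7)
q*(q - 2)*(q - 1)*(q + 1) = q^4 - 2*q^3 - q^2 + 2*q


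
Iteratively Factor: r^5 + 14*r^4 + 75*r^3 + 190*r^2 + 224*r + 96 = (r + 3)*(r^4 + 11*r^3 + 42*r^2 + 64*r + 32) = (r + 2)*(r + 3)*(r^3 + 9*r^2 + 24*r + 16) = (r + 1)*(r + 2)*(r + 3)*(r^2 + 8*r + 16) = (r + 1)*(r + 2)*(r + 3)*(r + 4)*(r + 4)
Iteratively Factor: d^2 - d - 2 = (d + 1)*(d - 2)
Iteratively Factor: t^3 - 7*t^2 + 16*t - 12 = (t - 3)*(t^2 - 4*t + 4) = (t - 3)*(t - 2)*(t - 2)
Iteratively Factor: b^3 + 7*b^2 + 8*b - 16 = (b - 1)*(b^2 + 8*b + 16) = (b - 1)*(b + 4)*(b + 4)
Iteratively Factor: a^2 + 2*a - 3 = (a - 1)*(a + 3)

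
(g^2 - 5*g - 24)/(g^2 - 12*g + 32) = (g + 3)/(g - 4)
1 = 1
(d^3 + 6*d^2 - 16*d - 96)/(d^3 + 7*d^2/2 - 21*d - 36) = 2*(d + 4)/(2*d + 3)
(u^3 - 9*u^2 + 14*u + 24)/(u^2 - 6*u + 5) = (u^3 - 9*u^2 + 14*u + 24)/(u^2 - 6*u + 5)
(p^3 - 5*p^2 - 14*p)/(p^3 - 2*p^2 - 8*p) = (p - 7)/(p - 4)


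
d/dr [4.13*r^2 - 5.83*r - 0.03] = 8.26*r - 5.83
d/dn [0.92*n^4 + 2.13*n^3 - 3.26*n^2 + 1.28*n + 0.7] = 3.68*n^3 + 6.39*n^2 - 6.52*n + 1.28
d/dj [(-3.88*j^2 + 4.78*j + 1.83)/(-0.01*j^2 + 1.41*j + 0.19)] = (-5.423*j^2 - 1.4378*j - 1.6721)/(0.0001*j^4 - 0.0282*j^3 + 1.9843*j^2 + 0.5358*j + 0.0361)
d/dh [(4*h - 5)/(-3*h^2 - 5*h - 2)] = 3*(4*h^2 - 10*h - 11)/(9*h^4 + 30*h^3 + 37*h^2 + 20*h + 4)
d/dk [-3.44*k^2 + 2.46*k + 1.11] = 2.46 - 6.88*k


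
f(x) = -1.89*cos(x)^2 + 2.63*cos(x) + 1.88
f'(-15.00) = 3.58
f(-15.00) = -1.21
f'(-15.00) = 3.58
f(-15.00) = -1.21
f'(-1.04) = 0.62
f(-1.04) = 2.73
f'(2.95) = -1.21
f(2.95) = -2.52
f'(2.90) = -1.51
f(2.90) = -2.46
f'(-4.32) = -3.77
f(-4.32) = 0.60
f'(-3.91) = -3.72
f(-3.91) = -0.99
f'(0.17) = 0.19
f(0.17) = 2.64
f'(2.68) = -2.68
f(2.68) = -1.99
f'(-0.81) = 0.02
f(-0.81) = 2.79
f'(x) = 3.78*sin(x)*cos(x) - 2.63*sin(x)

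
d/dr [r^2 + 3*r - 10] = 2*r + 3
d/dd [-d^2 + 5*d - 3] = 5 - 2*d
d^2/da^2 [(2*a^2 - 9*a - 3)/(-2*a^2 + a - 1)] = 8*(8*a^3 + 12*a^2 - 18*a + 1)/(8*a^6 - 12*a^5 + 18*a^4 - 13*a^3 + 9*a^2 - 3*a + 1)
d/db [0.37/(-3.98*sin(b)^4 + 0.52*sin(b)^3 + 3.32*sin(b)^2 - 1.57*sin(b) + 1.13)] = (5.8904*sin(b)^3 - 0.5772*sin(b)^2 - 2.4568*sin(b) + 0.5809)*cos(b)/(-3.98*sin(b)^4 + 0.52*sin(b)^3 + 3.32*sin(b)^2 - 1.57*sin(b) + 1.13)^2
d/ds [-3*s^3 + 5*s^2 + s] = -9*s^2 + 10*s + 1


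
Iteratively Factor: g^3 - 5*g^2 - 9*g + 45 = (g - 5)*(g^2 - 9) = (g - 5)*(g + 3)*(g - 3)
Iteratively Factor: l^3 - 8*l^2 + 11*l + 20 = (l + 1)*(l^2 - 9*l + 20) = (l - 4)*(l + 1)*(l - 5)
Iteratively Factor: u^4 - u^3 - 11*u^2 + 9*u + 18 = (u + 3)*(u^3 - 4*u^2 + u + 6) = (u - 3)*(u + 3)*(u^2 - u - 2) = (u - 3)*(u + 1)*(u + 3)*(u - 2)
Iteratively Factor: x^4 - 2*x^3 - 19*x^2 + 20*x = (x + 4)*(x^3 - 6*x^2 + 5*x) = (x - 5)*(x + 4)*(x^2 - x) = x*(x - 5)*(x + 4)*(x - 1)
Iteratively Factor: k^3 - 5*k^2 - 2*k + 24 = (k - 4)*(k^2 - k - 6) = (k - 4)*(k + 2)*(k - 3)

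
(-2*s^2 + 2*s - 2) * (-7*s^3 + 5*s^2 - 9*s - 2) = 14*s^5 - 24*s^4 + 42*s^3 - 24*s^2 + 14*s + 4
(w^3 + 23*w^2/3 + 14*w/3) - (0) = w^3 + 23*w^2/3 + 14*w/3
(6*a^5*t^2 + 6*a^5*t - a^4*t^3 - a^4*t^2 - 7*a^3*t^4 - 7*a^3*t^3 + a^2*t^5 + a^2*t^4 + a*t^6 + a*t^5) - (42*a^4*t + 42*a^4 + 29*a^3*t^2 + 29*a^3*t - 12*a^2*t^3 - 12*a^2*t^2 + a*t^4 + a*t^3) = 6*a^5*t^2 + 6*a^5*t - a^4*t^3 - a^4*t^2 - 42*a^4*t - 42*a^4 - 7*a^3*t^4 - 7*a^3*t^3 - 29*a^3*t^2 - 29*a^3*t + a^2*t^5 + a^2*t^4 + 12*a^2*t^3 + 12*a^2*t^2 + a*t^6 + a*t^5 - a*t^4 - a*t^3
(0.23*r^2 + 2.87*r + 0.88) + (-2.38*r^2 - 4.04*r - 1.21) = -2.15*r^2 - 1.17*r - 0.33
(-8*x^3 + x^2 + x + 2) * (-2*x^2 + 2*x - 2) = 16*x^5 - 18*x^4 + 16*x^3 - 4*x^2 + 2*x - 4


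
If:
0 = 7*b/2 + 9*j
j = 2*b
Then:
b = 0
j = 0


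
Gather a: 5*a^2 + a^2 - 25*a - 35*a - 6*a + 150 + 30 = 6*a^2 - 66*a + 180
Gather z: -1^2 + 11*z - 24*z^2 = -24*z^2 + 11*z - 1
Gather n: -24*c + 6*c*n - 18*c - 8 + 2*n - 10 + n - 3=-42*c + n*(6*c + 3) - 21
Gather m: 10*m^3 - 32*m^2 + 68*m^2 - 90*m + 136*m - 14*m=10*m^3 + 36*m^2 + 32*m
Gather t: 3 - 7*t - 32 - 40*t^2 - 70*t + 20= -40*t^2 - 77*t - 9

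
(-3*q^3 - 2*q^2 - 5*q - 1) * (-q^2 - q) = 3*q^5 + 5*q^4 + 7*q^3 + 6*q^2 + q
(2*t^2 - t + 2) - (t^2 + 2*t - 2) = t^2 - 3*t + 4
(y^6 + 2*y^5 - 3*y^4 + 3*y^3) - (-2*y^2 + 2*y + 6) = y^6 + 2*y^5 - 3*y^4 + 3*y^3 + 2*y^2 - 2*y - 6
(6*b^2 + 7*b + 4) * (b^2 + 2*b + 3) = 6*b^4 + 19*b^3 + 36*b^2 + 29*b + 12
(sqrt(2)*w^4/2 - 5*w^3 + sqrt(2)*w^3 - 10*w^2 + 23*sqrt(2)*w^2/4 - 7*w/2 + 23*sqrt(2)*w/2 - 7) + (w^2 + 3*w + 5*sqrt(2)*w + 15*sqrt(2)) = sqrt(2)*w^4/2 - 5*w^3 + sqrt(2)*w^3 - 9*w^2 + 23*sqrt(2)*w^2/4 - w/2 + 33*sqrt(2)*w/2 - 7 + 15*sqrt(2)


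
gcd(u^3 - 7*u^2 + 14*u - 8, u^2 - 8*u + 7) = u - 1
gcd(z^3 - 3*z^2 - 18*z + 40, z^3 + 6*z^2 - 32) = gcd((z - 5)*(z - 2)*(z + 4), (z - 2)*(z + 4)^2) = z^2 + 2*z - 8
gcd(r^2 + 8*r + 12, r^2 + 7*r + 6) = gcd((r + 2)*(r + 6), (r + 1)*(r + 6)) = r + 6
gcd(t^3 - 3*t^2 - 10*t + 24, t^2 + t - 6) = t^2 + t - 6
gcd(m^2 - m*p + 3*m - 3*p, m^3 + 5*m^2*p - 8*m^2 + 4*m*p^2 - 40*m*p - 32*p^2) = 1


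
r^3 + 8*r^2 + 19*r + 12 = (r + 1)*(r + 3)*(r + 4)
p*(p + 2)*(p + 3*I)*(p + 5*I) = p^4 + 2*p^3 + 8*I*p^3 - 15*p^2 + 16*I*p^2 - 30*p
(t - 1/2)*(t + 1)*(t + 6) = t^3 + 13*t^2/2 + 5*t/2 - 3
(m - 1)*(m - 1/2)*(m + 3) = m^3 + 3*m^2/2 - 4*m + 3/2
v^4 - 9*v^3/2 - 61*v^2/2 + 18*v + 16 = (v - 8)*(v - 1)*(v + 1/2)*(v + 4)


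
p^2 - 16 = (p - 4)*(p + 4)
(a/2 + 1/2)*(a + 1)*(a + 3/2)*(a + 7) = a^4/2 + 21*a^3/4 + 57*a^2/4 + 59*a/4 + 21/4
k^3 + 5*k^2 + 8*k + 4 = (k + 1)*(k + 2)^2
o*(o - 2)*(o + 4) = o^3 + 2*o^2 - 8*o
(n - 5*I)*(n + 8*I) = n^2 + 3*I*n + 40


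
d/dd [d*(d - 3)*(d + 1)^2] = 4*d^3 - 3*d^2 - 10*d - 3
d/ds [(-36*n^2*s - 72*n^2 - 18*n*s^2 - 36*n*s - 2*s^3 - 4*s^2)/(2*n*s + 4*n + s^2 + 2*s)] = 2*s*(-4*n - s)/(4*n^2 + 4*n*s + s^2)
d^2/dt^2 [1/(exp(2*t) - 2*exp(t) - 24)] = 2*((1 - 2*exp(t))*(-exp(2*t) + 2*exp(t) + 24) - 4*(1 - exp(t))^2*exp(t))*exp(t)/(-exp(2*t) + 2*exp(t) + 24)^3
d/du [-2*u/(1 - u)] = -2/(u - 1)^2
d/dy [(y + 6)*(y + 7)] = 2*y + 13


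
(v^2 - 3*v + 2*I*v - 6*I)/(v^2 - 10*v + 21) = (v + 2*I)/(v - 7)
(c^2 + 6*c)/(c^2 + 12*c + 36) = c/(c + 6)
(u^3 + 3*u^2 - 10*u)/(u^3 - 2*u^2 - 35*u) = (u - 2)/(u - 7)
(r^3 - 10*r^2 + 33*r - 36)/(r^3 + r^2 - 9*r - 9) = (r^2 - 7*r + 12)/(r^2 + 4*r + 3)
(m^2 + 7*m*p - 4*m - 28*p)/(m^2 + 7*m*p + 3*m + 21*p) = (m - 4)/(m + 3)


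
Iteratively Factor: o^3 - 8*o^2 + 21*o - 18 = (o - 3)*(o^2 - 5*o + 6) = (o - 3)^2*(o - 2)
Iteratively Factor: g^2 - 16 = (g - 4)*(g + 4)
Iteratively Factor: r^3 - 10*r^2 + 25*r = (r)*(r^2 - 10*r + 25) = r*(r - 5)*(r - 5)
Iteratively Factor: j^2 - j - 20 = (j + 4)*(j - 5)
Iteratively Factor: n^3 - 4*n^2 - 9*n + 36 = (n + 3)*(n^2 - 7*n + 12) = (n - 3)*(n + 3)*(n - 4)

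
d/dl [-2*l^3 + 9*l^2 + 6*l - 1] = -6*l^2 + 18*l + 6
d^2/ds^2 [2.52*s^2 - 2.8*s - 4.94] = 5.04000000000000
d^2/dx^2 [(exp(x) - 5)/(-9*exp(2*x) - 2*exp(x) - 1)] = (-81*exp(4*x) + 1638*exp(3*x) + 324*exp(2*x) - 158*exp(x) - 11)*exp(x)/(729*exp(6*x) + 486*exp(5*x) + 351*exp(4*x) + 116*exp(3*x) + 39*exp(2*x) + 6*exp(x) + 1)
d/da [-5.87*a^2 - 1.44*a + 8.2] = -11.74*a - 1.44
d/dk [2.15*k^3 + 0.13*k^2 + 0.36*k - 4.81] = 6.45*k^2 + 0.26*k + 0.36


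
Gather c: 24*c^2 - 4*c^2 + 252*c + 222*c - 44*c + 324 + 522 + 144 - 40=20*c^2 + 430*c + 950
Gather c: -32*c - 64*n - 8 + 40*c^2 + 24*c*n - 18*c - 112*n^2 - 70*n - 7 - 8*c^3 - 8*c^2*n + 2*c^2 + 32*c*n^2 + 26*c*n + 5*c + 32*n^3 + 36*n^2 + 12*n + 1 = -8*c^3 + c^2*(42 - 8*n) + c*(32*n^2 + 50*n - 45) + 32*n^3 - 76*n^2 - 122*n - 14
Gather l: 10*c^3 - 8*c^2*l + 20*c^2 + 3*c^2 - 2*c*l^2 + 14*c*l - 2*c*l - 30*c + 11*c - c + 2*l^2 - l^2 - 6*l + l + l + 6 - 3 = 10*c^3 + 23*c^2 - 20*c + l^2*(1 - 2*c) + l*(-8*c^2 + 12*c - 4) + 3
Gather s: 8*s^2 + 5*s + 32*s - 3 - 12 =8*s^2 + 37*s - 15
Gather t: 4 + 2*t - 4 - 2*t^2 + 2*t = -2*t^2 + 4*t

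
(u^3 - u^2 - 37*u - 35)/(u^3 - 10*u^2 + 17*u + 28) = (u + 5)/(u - 4)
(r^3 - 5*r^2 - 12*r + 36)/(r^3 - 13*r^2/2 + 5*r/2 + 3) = 2*(r^2 + r - 6)/(2*r^2 - r - 1)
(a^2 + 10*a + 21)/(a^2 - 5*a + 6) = (a^2 + 10*a + 21)/(a^2 - 5*a + 6)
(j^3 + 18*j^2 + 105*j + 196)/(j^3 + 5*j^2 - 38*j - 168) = (j + 7)/(j - 6)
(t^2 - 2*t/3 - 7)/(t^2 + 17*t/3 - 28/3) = (3*t^2 - 2*t - 21)/(3*t^2 + 17*t - 28)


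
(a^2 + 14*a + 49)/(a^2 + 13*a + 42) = (a + 7)/(a + 6)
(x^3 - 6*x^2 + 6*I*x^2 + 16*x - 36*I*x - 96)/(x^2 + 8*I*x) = x - 6 - 2*I + 12*I/x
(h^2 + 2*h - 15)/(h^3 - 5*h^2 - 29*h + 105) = 1/(h - 7)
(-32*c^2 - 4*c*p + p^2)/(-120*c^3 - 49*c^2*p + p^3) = (4*c + p)/(15*c^2 + 8*c*p + p^2)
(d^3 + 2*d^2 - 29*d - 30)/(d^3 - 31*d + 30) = (d + 1)/(d - 1)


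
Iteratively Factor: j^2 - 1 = (j - 1)*(j + 1)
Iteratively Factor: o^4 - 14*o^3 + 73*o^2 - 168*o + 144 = (o - 3)*(o^3 - 11*o^2 + 40*o - 48) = (o - 4)*(o - 3)*(o^2 - 7*o + 12) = (o - 4)^2*(o - 3)*(o - 3)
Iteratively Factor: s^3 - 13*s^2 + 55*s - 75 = (s - 3)*(s^2 - 10*s + 25) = (s - 5)*(s - 3)*(s - 5)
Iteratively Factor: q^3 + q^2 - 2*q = (q + 2)*(q^2 - q) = (q - 1)*(q + 2)*(q)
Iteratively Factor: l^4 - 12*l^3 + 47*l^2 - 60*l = (l - 3)*(l^3 - 9*l^2 + 20*l) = (l - 5)*(l - 3)*(l^2 - 4*l) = l*(l - 5)*(l - 3)*(l - 4)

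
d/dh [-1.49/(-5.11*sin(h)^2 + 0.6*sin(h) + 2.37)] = (0.894 - 15.2278*sin(h))*cos(h)/(-5.11*sin(h)^2 + 0.6*sin(h) + 2.37)^2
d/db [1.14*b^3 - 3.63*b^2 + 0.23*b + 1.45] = 3.42*b^2 - 7.26*b + 0.23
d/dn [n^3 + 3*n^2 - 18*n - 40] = 3*n^2 + 6*n - 18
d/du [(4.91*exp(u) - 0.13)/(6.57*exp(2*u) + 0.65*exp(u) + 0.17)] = (-32.2587*exp(2*u) + 1.7082*exp(u) + 0.9192)*exp(u)/(43.1649*exp(4*u) + 8.541*exp(3*u) + 2.6563*exp(2*u) + 0.221*exp(u) + 0.0289)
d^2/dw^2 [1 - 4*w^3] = -24*w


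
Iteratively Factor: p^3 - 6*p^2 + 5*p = (p - 5)*(p^2 - p) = p*(p - 5)*(p - 1)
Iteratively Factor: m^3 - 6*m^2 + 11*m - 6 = (m - 2)*(m^2 - 4*m + 3) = (m - 3)*(m - 2)*(m - 1)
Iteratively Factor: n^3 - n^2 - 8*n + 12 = (n - 2)*(n^2 + n - 6) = (n - 2)*(n + 3)*(n - 2)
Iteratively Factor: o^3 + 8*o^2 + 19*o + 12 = (o + 3)*(o^2 + 5*o + 4) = (o + 1)*(o + 3)*(o + 4)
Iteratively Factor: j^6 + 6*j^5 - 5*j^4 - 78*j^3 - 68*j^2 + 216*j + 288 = (j + 3)*(j^5 + 3*j^4 - 14*j^3 - 36*j^2 + 40*j + 96) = (j - 2)*(j + 3)*(j^4 + 5*j^3 - 4*j^2 - 44*j - 48) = (j - 2)*(j + 2)*(j + 3)*(j^3 + 3*j^2 - 10*j - 24) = (j - 3)*(j - 2)*(j + 2)*(j + 3)*(j^2 + 6*j + 8) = (j - 3)*(j - 2)*(j + 2)*(j + 3)*(j + 4)*(j + 2)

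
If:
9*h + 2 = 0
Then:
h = -2/9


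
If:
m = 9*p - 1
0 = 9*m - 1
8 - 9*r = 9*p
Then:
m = 1/9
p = 10/81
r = 62/81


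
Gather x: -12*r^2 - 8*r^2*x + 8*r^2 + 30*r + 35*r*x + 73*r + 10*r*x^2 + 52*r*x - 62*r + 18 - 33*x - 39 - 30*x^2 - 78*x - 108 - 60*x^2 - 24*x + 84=-4*r^2 + 41*r + x^2*(10*r - 90) + x*(-8*r^2 + 87*r - 135) - 45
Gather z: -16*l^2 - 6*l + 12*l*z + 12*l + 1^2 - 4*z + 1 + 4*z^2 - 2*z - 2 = -16*l^2 + 6*l + 4*z^2 + z*(12*l - 6)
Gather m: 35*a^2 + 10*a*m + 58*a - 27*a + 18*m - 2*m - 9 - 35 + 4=35*a^2 + 31*a + m*(10*a + 16) - 40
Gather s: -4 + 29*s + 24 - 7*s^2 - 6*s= -7*s^2 + 23*s + 20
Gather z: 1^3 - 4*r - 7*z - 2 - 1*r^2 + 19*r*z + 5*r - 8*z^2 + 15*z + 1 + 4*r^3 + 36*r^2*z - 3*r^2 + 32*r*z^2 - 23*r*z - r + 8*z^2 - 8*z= 4*r^3 - 4*r^2 + 32*r*z^2 + z*(36*r^2 - 4*r)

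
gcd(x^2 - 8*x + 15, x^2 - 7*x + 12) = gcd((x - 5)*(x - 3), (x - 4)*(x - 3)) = x - 3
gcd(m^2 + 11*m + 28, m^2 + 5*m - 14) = m + 7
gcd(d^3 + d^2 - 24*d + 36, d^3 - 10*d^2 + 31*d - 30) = d^2 - 5*d + 6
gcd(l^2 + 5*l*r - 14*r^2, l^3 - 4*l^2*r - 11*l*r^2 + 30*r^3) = -l + 2*r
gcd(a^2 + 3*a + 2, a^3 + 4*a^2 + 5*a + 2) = a^2 + 3*a + 2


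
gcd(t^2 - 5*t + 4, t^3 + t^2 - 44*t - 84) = 1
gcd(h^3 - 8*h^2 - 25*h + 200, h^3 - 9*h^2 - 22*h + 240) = h^2 - 3*h - 40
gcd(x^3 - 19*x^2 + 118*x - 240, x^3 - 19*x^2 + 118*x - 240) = x^3 - 19*x^2 + 118*x - 240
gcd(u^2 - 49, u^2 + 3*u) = 1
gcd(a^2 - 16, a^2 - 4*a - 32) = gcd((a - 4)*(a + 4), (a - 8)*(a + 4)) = a + 4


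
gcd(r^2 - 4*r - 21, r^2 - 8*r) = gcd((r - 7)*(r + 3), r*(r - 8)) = 1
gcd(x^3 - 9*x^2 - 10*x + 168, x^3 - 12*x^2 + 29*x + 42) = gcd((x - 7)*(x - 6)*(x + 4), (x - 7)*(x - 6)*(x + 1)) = x^2 - 13*x + 42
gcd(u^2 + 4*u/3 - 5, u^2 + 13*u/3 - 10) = u - 5/3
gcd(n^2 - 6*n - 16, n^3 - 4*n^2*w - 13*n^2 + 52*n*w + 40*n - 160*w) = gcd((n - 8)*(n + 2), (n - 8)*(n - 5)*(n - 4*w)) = n - 8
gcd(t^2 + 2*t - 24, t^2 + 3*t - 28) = t - 4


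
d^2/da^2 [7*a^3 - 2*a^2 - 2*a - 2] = 42*a - 4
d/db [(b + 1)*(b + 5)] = 2*b + 6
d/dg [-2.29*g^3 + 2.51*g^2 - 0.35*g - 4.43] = -6.87*g^2 + 5.02*g - 0.35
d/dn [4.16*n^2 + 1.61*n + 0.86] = 8.32*n + 1.61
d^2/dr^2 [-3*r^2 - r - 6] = -6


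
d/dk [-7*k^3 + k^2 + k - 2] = -21*k^2 + 2*k + 1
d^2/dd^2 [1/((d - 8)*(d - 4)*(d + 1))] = 2*(6*d^4 - 88*d^3 + 423*d^2 - 756*d + 752)/(d^9 - 33*d^8 + 423*d^7 - 2555*d^6 + 6348*d^5 + 2256*d^4 - 31168*d^3 + 4608*d^2 + 61440*d + 32768)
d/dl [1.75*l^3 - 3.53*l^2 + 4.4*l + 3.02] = 5.25*l^2 - 7.06*l + 4.4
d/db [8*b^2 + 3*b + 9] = 16*b + 3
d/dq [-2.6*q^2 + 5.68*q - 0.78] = 5.68 - 5.2*q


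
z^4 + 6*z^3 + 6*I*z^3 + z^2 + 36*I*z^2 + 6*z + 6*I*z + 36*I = (z + 6)*(z - I)*(z + I)*(z + 6*I)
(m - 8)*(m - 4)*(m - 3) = m^3 - 15*m^2 + 68*m - 96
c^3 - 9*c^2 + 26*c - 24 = (c - 4)*(c - 3)*(c - 2)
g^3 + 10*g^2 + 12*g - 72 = (g - 2)*(g + 6)^2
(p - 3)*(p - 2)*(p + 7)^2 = p^4 + 9*p^3 - 15*p^2 - 161*p + 294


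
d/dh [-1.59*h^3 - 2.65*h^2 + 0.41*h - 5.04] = -4.77*h^2 - 5.3*h + 0.41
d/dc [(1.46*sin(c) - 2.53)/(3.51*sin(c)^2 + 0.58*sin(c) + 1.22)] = (-5.1246*sin(c)^2 + 17.7606*sin(c) + 3.2486)*cos(c)/(12.3201*sin(c)^4 + 4.0716*sin(c)^3 + 8.9008*sin(c)^2 + 1.4152*sin(c) + 1.4884)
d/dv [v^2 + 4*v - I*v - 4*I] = 2*v + 4 - I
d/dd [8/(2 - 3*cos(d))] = -24*sin(d)/(3*cos(d) - 2)^2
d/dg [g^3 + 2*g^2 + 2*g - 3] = 3*g^2 + 4*g + 2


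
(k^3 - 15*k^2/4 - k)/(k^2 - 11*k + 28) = k*(4*k + 1)/(4*(k - 7))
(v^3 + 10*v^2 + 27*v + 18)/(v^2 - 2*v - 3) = (v^2 + 9*v + 18)/(v - 3)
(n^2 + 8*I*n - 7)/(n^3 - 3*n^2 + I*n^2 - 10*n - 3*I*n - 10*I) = (n + 7*I)/(n^2 - 3*n - 10)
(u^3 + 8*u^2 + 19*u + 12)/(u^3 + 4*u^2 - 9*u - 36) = (u + 1)/(u - 3)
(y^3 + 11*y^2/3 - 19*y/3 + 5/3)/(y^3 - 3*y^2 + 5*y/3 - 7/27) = 9*(y^2 + 4*y - 5)/(9*y^2 - 24*y + 7)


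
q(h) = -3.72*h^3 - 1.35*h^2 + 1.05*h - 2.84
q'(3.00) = -107.49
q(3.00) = -112.28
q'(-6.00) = -384.51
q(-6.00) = 745.78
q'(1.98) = -48.05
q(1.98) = -34.93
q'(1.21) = -18.56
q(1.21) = -10.14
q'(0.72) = -6.68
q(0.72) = -4.17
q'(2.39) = -69.15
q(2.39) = -58.83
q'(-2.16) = -45.19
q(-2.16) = 26.08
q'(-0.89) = -5.39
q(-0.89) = -2.22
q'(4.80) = -269.04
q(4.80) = -440.31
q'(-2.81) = -79.48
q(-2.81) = 66.09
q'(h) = -11.16*h^2 - 2.7*h + 1.05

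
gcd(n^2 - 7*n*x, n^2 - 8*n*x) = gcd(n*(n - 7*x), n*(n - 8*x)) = n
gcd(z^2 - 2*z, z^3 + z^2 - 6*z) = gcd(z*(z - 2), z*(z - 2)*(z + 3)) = z^2 - 2*z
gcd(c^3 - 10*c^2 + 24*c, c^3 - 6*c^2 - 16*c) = c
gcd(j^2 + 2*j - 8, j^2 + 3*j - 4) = j + 4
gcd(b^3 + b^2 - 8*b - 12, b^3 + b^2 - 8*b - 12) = b^3 + b^2 - 8*b - 12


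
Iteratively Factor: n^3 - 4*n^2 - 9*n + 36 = (n - 3)*(n^2 - n - 12) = (n - 4)*(n - 3)*(n + 3)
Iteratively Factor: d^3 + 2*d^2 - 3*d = (d)*(d^2 + 2*d - 3) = d*(d + 3)*(d - 1)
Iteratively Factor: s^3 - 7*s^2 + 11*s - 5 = (s - 5)*(s^2 - 2*s + 1) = (s - 5)*(s - 1)*(s - 1)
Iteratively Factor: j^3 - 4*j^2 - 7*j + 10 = (j + 2)*(j^2 - 6*j + 5) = (j - 1)*(j + 2)*(j - 5)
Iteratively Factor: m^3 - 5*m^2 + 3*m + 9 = (m + 1)*(m^2 - 6*m + 9) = (m - 3)*(m + 1)*(m - 3)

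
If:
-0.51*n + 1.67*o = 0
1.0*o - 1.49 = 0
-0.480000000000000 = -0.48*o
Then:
No Solution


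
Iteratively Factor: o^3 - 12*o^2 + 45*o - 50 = (o - 5)*(o^2 - 7*o + 10) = (o - 5)^2*(o - 2)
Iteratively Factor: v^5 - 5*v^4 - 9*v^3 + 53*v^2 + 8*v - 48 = (v - 4)*(v^4 - v^3 - 13*v^2 + v + 12) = (v - 4)*(v + 3)*(v^3 - 4*v^2 - v + 4) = (v - 4)^2*(v + 3)*(v^2 - 1) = (v - 4)^2*(v - 1)*(v + 3)*(v + 1)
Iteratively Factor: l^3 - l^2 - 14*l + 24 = (l + 4)*(l^2 - 5*l + 6) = (l - 2)*(l + 4)*(l - 3)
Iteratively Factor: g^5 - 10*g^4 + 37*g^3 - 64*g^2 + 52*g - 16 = (g - 1)*(g^4 - 9*g^3 + 28*g^2 - 36*g + 16) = (g - 2)*(g - 1)*(g^3 - 7*g^2 + 14*g - 8) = (g - 2)*(g - 1)^2*(g^2 - 6*g + 8) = (g - 2)^2*(g - 1)^2*(g - 4)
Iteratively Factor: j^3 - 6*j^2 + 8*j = (j - 2)*(j^2 - 4*j) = j*(j - 2)*(j - 4)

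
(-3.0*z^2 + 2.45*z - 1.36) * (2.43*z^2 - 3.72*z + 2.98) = -7.29*z^4 + 17.1135*z^3 - 21.3588*z^2 + 12.3602*z - 4.0528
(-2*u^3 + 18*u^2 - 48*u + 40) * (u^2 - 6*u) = -2*u^5 + 30*u^4 - 156*u^3 + 328*u^2 - 240*u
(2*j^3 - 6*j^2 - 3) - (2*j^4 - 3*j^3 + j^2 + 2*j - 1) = -2*j^4 + 5*j^3 - 7*j^2 - 2*j - 2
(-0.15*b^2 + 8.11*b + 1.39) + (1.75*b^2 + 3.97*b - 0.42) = 1.6*b^2 + 12.08*b + 0.97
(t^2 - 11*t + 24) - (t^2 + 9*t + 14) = 10 - 20*t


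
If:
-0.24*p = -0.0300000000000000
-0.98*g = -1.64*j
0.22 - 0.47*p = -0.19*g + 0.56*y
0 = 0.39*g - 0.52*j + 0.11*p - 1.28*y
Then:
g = -1.00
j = -0.60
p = 0.12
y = -0.05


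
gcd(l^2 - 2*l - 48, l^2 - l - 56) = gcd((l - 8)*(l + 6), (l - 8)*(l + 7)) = l - 8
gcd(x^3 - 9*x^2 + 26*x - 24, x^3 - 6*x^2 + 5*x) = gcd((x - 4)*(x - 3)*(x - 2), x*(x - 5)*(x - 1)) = 1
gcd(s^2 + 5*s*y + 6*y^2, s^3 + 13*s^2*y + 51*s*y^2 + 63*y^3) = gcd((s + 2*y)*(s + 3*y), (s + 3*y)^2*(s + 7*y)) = s + 3*y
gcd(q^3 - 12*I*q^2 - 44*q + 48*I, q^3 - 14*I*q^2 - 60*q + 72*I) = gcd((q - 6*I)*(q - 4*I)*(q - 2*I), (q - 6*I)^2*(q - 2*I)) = q^2 - 8*I*q - 12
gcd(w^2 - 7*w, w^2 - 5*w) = w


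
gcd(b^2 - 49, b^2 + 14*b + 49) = b + 7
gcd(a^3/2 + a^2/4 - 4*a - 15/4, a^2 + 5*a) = 1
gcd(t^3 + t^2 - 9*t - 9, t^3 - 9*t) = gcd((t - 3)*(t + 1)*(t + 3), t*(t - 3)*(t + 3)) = t^2 - 9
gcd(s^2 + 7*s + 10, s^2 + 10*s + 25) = s + 5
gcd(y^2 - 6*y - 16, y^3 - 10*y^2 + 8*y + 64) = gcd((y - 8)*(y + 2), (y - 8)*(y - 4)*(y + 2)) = y^2 - 6*y - 16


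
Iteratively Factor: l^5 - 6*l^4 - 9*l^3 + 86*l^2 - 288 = (l - 4)*(l^4 - 2*l^3 - 17*l^2 + 18*l + 72) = (l - 4)*(l - 3)*(l^3 + l^2 - 14*l - 24) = (l - 4)*(l - 3)*(l + 3)*(l^2 - 2*l - 8) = (l - 4)^2*(l - 3)*(l + 3)*(l + 2)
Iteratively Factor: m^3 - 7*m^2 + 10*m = (m - 2)*(m^2 - 5*m) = m*(m - 2)*(m - 5)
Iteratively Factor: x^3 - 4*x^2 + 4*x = (x - 2)*(x^2 - 2*x) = x*(x - 2)*(x - 2)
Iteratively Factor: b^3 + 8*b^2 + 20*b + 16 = (b + 2)*(b^2 + 6*b + 8) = (b + 2)*(b + 4)*(b + 2)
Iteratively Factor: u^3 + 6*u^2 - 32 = (u - 2)*(u^2 + 8*u + 16) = (u - 2)*(u + 4)*(u + 4)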